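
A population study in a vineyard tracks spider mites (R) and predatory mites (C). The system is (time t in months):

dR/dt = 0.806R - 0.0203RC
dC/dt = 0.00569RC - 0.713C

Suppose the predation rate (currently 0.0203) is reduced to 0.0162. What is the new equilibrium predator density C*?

C* ≈ 49.8

At the interior fixed point, setting dR/dt = 0 with R > 0 fixes C* = (prey growth rate)/(RC coefficient) — independent of the other coefficients.
With the change, C* = 0.806/0.0162 = 49.8; it rises from 39.7.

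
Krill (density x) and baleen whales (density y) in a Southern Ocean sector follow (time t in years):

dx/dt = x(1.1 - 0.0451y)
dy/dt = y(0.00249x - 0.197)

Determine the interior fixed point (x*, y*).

Set dy/dt = 0 with y > 0: 0.00249x - 0.197 = 0, so x* = 0.197/0.00249 = 79.1.
Set dx/dt = 0 with x > 0: 1.1 - 0.0451y = 0, so y* = 1.1/0.0451 = 24.4.

x* ≈ 79.1, y* ≈ 24.4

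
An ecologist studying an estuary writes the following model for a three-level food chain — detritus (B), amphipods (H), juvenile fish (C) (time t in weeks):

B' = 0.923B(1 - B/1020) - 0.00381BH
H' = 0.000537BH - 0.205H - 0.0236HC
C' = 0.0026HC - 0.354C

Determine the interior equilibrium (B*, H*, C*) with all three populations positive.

From dC/dt = 0: 0.0026H* = 0.354, so H* = 136.
From dB/dt = 0: 0.923(1 - B*/1020) = 0.00381·136, giving B* = 1020·(1 - 0.562) = 447.
From dH/dt = 0: 0.000537·447 - 0.205 = 0.0236C*, so C* = 0.0349/0.0236 = 1.48.

B* ≈ 447, H* ≈ 136, C* ≈ 1.48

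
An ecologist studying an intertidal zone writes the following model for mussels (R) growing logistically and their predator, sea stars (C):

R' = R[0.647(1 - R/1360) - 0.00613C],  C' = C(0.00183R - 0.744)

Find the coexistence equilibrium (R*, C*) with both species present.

From dC/dt = 0 with C > 0: 0.00183R* = 0.744, so R* = 407.
Substitute into dR/dt = 0: 0.647(1 - 407/1360) = 0.00613C*.
The bracket is 0.701, giving C* = 0.454/0.00613 = 74.

R* ≈ 407, C* ≈ 74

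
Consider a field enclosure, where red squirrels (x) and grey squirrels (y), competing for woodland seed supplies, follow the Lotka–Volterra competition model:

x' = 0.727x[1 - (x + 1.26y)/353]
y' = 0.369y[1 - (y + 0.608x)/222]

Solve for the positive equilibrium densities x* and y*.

x* ≈ 313, y* ≈ 31.5

Setting both brackets to zero gives the nullclines x + 1.26y = 353 and 0.608x + y = 222.
Substituting y = 222 - 0.608x into the first: x(1 - 1.26·0.608) = 353 - 1.26·222.
So x* = 73.3/0.234 = 313, and then y* = 222 - 0.608·313 = 31.5.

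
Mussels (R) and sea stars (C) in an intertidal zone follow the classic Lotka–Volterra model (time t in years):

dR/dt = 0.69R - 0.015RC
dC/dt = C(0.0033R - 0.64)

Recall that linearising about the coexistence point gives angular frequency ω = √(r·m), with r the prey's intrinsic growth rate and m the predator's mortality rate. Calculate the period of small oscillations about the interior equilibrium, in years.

T ≈ 9.46 years

Here r = 0.69 and m = 0.64, so r·m = 0.442.
ω = √0.442 = 0.665 per year, hence T = 2π/ω ≈ 9.46 years.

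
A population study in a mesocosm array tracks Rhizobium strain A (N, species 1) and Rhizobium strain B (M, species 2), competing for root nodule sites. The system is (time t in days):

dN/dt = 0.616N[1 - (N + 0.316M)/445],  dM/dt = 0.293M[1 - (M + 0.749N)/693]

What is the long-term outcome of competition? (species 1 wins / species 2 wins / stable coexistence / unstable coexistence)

stable coexistence

Compare the nullcline intercepts: K1/α12 = 445/0.316 = 1410 > K2 = 693; K2/α21 = 693/0.749 = 925 > K1 = 445.
Since both inequalities hold, each species can invade when rare, so the interior equilibrium is stable.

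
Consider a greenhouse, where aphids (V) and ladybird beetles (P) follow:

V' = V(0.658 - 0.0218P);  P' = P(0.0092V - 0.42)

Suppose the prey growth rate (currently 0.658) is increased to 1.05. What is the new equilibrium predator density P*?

P* ≈ 48.2

At the interior fixed point, setting dV/dt = 0 with V > 0 fixes P* = (prey growth rate)/(VP coefficient) — independent of the other coefficients.
With the change, P* = 1.05/0.0218 = 48.2; it rises from 30.2.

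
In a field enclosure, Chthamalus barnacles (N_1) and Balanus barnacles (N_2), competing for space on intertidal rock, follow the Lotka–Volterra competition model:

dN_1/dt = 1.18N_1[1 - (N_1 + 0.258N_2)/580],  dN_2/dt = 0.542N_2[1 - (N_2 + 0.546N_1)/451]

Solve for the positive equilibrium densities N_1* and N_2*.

N_1* ≈ 540, N_2* ≈ 156

Setting both brackets to zero gives the nullclines N_1 + 0.258N_2 = 580 and 0.546N_1 + N_2 = 451.
Substituting N_2 = 451 - 0.546N_1 into the first: N_1(1 - 0.258·0.546) = 580 - 0.258·451.
So N_1* = 464/0.859 = 540, and then N_2* = 451 - 0.546·540 = 156.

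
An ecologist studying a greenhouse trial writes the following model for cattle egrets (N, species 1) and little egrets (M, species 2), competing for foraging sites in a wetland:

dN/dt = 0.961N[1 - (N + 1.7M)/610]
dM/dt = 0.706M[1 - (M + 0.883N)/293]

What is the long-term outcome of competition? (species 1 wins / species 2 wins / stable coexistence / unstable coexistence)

Compare the nullcline intercepts: K1/α12 = 610/1.7 = 359 > K2 = 293; K2/α21 = 293/0.883 = 332 < K1 = 610.
Since the inequalities point opposite ways, species 1 can invade but species 2 cannot.

species 1 excludes species 2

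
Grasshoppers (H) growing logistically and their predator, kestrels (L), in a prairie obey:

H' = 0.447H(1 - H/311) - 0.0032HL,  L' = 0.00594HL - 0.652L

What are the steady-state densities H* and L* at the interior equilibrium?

From dL/dt = 0 with L > 0: 0.00594H* = 0.652, so H* = 110.
Substitute into dH/dt = 0: 0.447(1 - 110/311) = 0.0032L*.
The bracket is 0.647, giving L* = 0.289/0.0032 = 90.4.

H* ≈ 110, L* ≈ 90.4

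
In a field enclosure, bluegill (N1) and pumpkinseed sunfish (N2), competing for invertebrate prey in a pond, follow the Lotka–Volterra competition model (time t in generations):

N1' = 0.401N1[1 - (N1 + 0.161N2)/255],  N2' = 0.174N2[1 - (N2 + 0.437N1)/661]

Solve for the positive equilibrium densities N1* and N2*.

N1* ≈ 160, N2* ≈ 591

Setting both brackets to zero gives the nullclines N1 + 0.161N2 = 255 and 0.437N1 + N2 = 661.
Substituting N2 = 661 - 0.437N1 into the first: N1(1 - 0.161·0.437) = 255 - 0.161·661.
So N1* = 149/0.93 = 160, and then N2* = 661 - 0.437·160 = 591.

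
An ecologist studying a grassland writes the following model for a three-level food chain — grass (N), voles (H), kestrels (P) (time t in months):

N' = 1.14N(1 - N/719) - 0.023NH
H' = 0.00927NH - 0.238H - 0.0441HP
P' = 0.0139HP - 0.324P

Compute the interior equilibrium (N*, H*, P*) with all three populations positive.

N* ≈ 381, H* ≈ 23.3, P* ≈ 74.7

From dP/dt = 0: 0.0139H* = 0.324, so H* = 23.3.
From dN/dt = 0: 1.14(1 - N*/719) = 0.023·23.3, giving N* = 719·(1 - 0.47) = 381.
From dH/dt = 0: 0.00927·381 - 0.238 = 0.0441P*, so P* = 3.29/0.0441 = 74.7.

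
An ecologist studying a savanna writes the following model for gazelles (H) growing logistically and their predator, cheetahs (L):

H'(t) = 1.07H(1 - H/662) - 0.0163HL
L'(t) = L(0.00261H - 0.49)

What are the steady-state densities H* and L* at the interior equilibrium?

From dL/dt = 0 with L > 0: 0.00261H* = 0.49, so H* = 188.
Substitute into dH/dt = 0: 1.07(1 - 188/662) = 0.0163L*.
The bracket is 0.716, giving L* = 0.767/0.0163 = 47.

H* ≈ 188, L* ≈ 47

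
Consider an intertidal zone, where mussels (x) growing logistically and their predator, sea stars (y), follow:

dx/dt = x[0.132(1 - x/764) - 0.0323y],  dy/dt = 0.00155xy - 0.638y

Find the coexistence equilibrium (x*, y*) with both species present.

From dy/dt = 0 with y > 0: 0.00155x* = 0.638, so x* = 412.
Substitute into dx/dt = 0: 0.132(1 - 412/764) = 0.0323y*.
The bracket is 0.461, giving y* = 0.0609/0.0323 = 1.88.

x* ≈ 412, y* ≈ 1.88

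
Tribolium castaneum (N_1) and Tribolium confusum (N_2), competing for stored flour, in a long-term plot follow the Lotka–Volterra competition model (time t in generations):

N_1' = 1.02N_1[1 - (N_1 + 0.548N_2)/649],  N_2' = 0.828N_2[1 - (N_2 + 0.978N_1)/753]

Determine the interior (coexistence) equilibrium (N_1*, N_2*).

Setting both brackets to zero gives the nullclines N_1 + 0.548N_2 = 649 and 0.978N_1 + N_2 = 753.
Substituting N_2 = 753 - 0.978N_1 into the first: N_1(1 - 0.548·0.978) = 649 - 0.548·753.
So N_1* = 236/0.464 = 509, and then N_2* = 753 - 0.978·509 = 255.

N_1* ≈ 509, N_2* ≈ 255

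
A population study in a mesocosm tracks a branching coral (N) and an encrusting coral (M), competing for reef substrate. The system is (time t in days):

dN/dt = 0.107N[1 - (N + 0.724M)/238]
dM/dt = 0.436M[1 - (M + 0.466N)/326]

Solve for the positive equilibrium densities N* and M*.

Setting both brackets to zero gives the nullclines N + 0.724M = 238 and 0.466N + M = 326.
Substituting M = 326 - 0.466N into the first: N(1 - 0.724·0.466) = 238 - 0.724·326.
So N* = 1.98/0.663 = 2.98, and then M* = 326 - 0.466·2.98 = 325.

N* ≈ 2.98, M* ≈ 325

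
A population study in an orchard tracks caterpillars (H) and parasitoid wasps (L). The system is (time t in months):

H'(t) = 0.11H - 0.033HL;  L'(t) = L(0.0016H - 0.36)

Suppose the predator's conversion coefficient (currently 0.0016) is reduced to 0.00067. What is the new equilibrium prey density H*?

At the interior fixed point, setting dL/dt = 0 with L > 0 fixes H* = (predator death rate)/(HL coefficient) — independent of the other coefficients.
With the change, H* = 0.36/0.00067 = 537; it rises from 225.

H* ≈ 537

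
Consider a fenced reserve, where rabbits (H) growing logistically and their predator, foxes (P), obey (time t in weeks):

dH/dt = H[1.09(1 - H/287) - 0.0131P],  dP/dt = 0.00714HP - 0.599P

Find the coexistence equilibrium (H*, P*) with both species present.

H* ≈ 83.9, P* ≈ 58.9

From dP/dt = 0 with P > 0: 0.00714H* = 0.599, so H* = 83.9.
Substitute into dH/dt = 0: 1.09(1 - 83.9/287) = 0.0131P*.
The bracket is 0.708, giving P* = 0.771/0.0131 = 58.9.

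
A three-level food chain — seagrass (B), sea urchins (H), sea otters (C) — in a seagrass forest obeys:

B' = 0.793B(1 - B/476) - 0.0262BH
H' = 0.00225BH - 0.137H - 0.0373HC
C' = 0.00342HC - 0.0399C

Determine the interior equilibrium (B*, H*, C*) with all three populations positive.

From dC/dt = 0: 0.00342H* = 0.0399, so H* = 11.7.
From dB/dt = 0: 0.793(1 - B*/476) = 0.0262·11.7, giving B* = 476·(1 - 0.385) = 293.
From dH/dt = 0: 0.00225·293 - 0.137 = 0.0373C*, so C* = 0.521/0.0373 = 14.

B* ≈ 293, H* ≈ 11.7, C* ≈ 14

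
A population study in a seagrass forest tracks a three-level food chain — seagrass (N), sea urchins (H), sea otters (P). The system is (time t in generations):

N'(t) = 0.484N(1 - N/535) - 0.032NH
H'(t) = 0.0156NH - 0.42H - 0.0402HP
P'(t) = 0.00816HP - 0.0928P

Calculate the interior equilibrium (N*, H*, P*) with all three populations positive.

From dP/dt = 0: 0.00816H* = 0.0928, so H* = 11.4.
From dN/dt = 0: 0.484(1 - N*/535) = 0.032·11.4, giving N* = 535·(1 - 0.752) = 133.
From dH/dt = 0: 0.0156·133 - 0.42 = 0.0402P*, so P* = 1.65/0.0402 = 41.1.

N* ≈ 133, H* ≈ 11.4, P* ≈ 41.1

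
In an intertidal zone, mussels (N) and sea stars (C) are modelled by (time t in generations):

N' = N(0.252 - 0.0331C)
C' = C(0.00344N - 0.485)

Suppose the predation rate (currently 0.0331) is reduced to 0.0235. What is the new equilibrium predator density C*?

At the interior fixed point, setting dN/dt = 0 with N > 0 fixes C* = (prey growth rate)/(NC coefficient) — independent of the other coefficients.
With the change, C* = 0.252/0.0235 = 10.7; it rises from 7.61.

C* ≈ 10.7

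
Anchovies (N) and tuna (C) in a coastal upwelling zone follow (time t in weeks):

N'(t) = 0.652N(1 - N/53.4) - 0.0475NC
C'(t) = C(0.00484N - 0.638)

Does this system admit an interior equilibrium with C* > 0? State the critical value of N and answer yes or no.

Threshold N = 132; K < 132, so no, the predator goes extinct.

The predator equation gives dC/dt > 0 only when N > 0.638/0.00484 = 132.
Without the predator, N → K = 53.4. Since 53.4 < 132, the predator cannot invade.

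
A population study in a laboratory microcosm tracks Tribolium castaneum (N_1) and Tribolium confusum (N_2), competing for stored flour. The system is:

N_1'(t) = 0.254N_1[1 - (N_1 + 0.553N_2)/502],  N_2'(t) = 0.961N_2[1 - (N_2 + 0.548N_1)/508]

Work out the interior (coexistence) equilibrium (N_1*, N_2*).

Setting both brackets to zero gives the nullclines N_1 + 0.553N_2 = 502 and 0.548N_1 + N_2 = 508.
Substituting N_2 = 508 - 0.548N_1 into the first: N_1(1 - 0.553·0.548) = 502 - 0.553·508.
So N_1* = 221/0.697 = 317, and then N_2* = 508 - 0.548·317 = 334.

N_1* ≈ 317, N_2* ≈ 334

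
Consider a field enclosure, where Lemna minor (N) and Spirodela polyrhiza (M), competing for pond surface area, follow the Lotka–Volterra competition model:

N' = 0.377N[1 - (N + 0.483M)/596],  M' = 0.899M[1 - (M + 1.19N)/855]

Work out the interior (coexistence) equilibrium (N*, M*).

N* ≈ 430, M* ≈ 343

Setting both brackets to zero gives the nullclines N + 0.483M = 596 and 1.19N + M = 855.
Substituting M = 855 - 1.19N into the first: N(1 - 0.483·1.19) = 596 - 0.483·855.
So N* = 183/0.425 = 430, and then M* = 855 - 1.19·430 = 343.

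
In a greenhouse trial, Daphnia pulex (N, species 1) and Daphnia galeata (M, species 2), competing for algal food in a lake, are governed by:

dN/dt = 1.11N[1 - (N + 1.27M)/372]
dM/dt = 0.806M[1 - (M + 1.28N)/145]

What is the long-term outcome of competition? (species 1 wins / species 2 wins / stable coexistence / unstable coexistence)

Compare the nullcline intercepts: K1/α12 = 372/1.27 = 293 > K2 = 145; K2/α21 = 145/1.28 = 113 < K1 = 372.
Since the inequalities point opposite ways, species 1 can invade but species 2 cannot.

species 1 excludes species 2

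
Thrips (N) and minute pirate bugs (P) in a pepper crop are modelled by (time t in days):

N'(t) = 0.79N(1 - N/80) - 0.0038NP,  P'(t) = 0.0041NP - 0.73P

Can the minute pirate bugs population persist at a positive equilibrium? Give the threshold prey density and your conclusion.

Threshold N = 178; K < 178, so no, the predator goes extinct.

The predator equation gives dP/dt > 0 only when N > 0.73/0.0041 = 178.
Without the predator, N → K = 80. Since 80 < 178, the predator cannot invade.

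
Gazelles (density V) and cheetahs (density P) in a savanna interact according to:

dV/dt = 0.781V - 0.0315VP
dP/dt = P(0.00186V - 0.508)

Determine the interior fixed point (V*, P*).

V* ≈ 273, P* ≈ 24.8

Set dP/dt = 0 with P > 0: 0.00186V - 0.508 = 0, so V* = 0.508/0.00186 = 273.
Set dV/dt = 0 with V > 0: 0.781 - 0.0315P = 0, so P* = 0.781/0.0315 = 24.8.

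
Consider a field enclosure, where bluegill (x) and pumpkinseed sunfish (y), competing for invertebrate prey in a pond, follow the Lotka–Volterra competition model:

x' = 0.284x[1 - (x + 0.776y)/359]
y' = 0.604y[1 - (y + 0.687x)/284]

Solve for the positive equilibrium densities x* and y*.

x* ≈ 297, y* ≈ 80

Setting both brackets to zero gives the nullclines x + 0.776y = 359 and 0.687x + y = 284.
Substituting y = 284 - 0.687x into the first: x(1 - 0.776·0.687) = 359 - 0.776·284.
So x* = 139/0.467 = 297, and then y* = 284 - 0.687·297 = 80.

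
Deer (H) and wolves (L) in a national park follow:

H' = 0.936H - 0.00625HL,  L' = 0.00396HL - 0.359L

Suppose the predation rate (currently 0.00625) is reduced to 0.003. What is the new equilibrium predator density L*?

L* ≈ 312

At the interior fixed point, setting dH/dt = 0 with H > 0 fixes L* = (prey growth rate)/(HL coefficient) — independent of the other coefficients.
With the change, L* = 0.936/0.003 = 312; it rises from 150.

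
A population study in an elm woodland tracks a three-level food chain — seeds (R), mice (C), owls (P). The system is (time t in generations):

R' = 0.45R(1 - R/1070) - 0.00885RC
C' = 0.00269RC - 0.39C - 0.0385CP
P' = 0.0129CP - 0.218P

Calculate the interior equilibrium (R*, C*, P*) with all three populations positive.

From dP/dt = 0: 0.0129C* = 0.218, so C* = 16.9.
From dR/dt = 0: 0.45(1 - R*/1070) = 0.00885·16.9, giving R* = 1070·(1 - 0.332) = 714.
From dC/dt = 0: 0.00269·714 - 0.39 = 0.0385P*, so P* = 1.53/0.0385 = 39.8.

R* ≈ 714, C* ≈ 16.9, P* ≈ 39.8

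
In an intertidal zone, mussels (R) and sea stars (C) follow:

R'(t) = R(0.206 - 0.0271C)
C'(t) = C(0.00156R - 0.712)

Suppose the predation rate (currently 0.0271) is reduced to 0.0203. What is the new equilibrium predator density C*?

C* ≈ 10.1

At the interior fixed point, setting dR/dt = 0 with R > 0 fixes C* = (prey growth rate)/(RC coefficient) — independent of the other coefficients.
With the change, C* = 0.206/0.0203 = 10.1; it rises from 7.6.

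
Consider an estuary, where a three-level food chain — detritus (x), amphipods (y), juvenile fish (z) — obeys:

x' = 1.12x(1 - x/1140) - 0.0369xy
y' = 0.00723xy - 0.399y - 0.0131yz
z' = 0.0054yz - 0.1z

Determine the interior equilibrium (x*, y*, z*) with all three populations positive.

From dz/dt = 0: 0.0054y* = 0.1, so y* = 18.5.
From dx/dt = 0: 1.12(1 - x*/1140) = 0.0369·18.5, giving x* = 1140·(1 - 0.61) = 444.
From dy/dt = 0: 0.00723·444 - 0.399 = 0.0131z*, so z* = 2.81/0.0131 = 215.

x* ≈ 444, y* ≈ 18.5, z* ≈ 215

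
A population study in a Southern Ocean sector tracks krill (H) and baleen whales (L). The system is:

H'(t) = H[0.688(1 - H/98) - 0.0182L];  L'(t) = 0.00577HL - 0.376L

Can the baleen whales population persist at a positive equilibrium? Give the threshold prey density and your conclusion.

Threshold H = 65.2; K > 65.2, so yes, the predator persists.

The predator equation gives dL/dt > 0 only when H > 0.376/0.00577 = 65.2.
Without the predator, H → K = 98. Since 98 > 65.2, the predator can invade and persist.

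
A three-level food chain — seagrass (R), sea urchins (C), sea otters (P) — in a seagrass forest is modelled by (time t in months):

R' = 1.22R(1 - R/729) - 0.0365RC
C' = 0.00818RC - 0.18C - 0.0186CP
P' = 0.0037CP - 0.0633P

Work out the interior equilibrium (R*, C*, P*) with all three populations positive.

From dP/dt = 0: 0.0037C* = 0.0633, so C* = 17.1.
From dR/dt = 0: 1.22(1 - R*/729) = 0.0365·17.1, giving R* = 729·(1 - 0.512) = 356.
From dC/dt = 0: 0.00818·356 - 0.18 = 0.0186P*, so P* = 2.73/0.0186 = 147.

R* ≈ 356, C* ≈ 17.1, P* ≈ 147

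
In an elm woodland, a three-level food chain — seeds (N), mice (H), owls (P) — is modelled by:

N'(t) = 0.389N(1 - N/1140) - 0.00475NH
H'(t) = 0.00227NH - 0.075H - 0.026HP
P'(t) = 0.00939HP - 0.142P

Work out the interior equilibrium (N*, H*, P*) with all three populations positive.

From dP/dt = 0: 0.00939H* = 0.142, so H* = 15.1.
From dN/dt = 0: 0.389(1 - N*/1140) = 0.00475·15.1, giving N* = 1140·(1 - 0.185) = 929.
From dH/dt = 0: 0.00227·929 - 0.075 = 0.026P*, so P* = 2.03/0.026 = 78.3.

N* ≈ 929, H* ≈ 15.1, P* ≈ 78.3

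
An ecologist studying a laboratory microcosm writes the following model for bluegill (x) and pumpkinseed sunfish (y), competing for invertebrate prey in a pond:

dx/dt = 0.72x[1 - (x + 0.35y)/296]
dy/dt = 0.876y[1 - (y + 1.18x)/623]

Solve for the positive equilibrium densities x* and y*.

Setting both brackets to zero gives the nullclines x + 0.35y = 296 and 1.18x + y = 623.
Substituting y = 623 - 1.18x into the first: x(1 - 0.35·1.18) = 296 - 0.35·623.
So x* = 78/0.587 = 133, and then y* = 623 - 1.18·133 = 466.

x* ≈ 133, y* ≈ 466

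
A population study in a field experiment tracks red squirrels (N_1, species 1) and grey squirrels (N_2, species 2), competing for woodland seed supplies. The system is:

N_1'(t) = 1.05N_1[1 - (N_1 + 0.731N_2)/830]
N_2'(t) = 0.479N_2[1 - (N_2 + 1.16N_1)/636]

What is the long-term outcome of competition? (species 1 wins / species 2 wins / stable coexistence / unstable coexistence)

Compare the nullcline intercepts: K1/α12 = 830/0.731 = 1140 > K2 = 636; K2/α21 = 636/1.16 = 548 < K1 = 830.
Since the inequalities point opposite ways, species 1 can invade but species 2 cannot.

species 1 excludes species 2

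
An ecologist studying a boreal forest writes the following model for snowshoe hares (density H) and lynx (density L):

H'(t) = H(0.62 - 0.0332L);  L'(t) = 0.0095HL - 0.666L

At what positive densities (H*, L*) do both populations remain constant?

Set dL/dt = 0 with L > 0: 0.0095H - 0.666 = 0, so H* = 0.666/0.0095 = 70.1.
Set dH/dt = 0 with H > 0: 0.62 - 0.0332L = 0, so L* = 0.62/0.0332 = 18.7.

H* ≈ 70.1, L* ≈ 18.7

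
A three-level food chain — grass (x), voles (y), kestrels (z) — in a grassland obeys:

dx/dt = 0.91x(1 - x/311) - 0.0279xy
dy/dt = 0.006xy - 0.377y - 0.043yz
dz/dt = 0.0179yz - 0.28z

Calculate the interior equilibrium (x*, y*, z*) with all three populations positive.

x* ≈ 162, y* ≈ 15.6, z* ≈ 13.8

From dz/dt = 0: 0.0179y* = 0.28, so y* = 15.6.
From dx/dt = 0: 0.91(1 - x*/311) = 0.0279·15.6, giving x* = 311·(1 - 0.48) = 162.
From dy/dt = 0: 0.006·162 - 0.377 = 0.043z*, so z* = 0.594/0.043 = 13.8.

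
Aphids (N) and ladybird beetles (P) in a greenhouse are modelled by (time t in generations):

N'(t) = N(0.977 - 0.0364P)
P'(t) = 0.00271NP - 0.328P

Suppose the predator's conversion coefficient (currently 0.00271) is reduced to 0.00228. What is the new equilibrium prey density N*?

At the interior fixed point, setting dP/dt = 0 with P > 0 fixes N* = (predator death rate)/(NP coefficient) — independent of the other coefficients.
With the change, N* = 0.328/0.00228 = 144; it rises from 121.

N* ≈ 144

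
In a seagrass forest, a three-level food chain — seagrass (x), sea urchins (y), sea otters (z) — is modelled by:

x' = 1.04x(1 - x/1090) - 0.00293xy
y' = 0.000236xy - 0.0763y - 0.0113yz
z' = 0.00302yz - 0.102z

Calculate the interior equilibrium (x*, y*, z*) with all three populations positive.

x* ≈ 986, y* ≈ 33.8, z* ≈ 13.8

From dz/dt = 0: 0.00302y* = 0.102, so y* = 33.8.
From dx/dt = 0: 1.04(1 - x*/1090) = 0.00293·33.8, giving x* = 1090·(1 - 0.0952) = 986.
From dy/dt = 0: 0.000236·986 - 0.0763 = 0.0113z*, so z* = 0.156/0.0113 = 13.8.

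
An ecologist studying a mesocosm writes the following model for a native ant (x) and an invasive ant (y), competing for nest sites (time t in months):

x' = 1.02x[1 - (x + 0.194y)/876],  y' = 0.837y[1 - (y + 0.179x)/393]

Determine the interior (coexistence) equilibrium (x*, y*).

x* ≈ 829, y* ≈ 245

Setting both brackets to zero gives the nullclines x + 0.194y = 876 and 0.179x + y = 393.
Substituting y = 393 - 0.179x into the first: x(1 - 0.194·0.179) = 876 - 0.194·393.
So x* = 800/0.965 = 829, and then y* = 393 - 0.179·829 = 245.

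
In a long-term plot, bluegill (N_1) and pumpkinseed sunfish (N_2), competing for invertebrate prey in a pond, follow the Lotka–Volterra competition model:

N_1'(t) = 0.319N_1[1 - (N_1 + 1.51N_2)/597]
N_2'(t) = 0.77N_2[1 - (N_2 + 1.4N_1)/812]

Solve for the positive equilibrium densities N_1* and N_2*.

N_1* ≈ 565, N_2* ≈ 21.4

Setting both brackets to zero gives the nullclines N_1 + 1.51N_2 = 597 and 1.4N_1 + N_2 = 812.
Substituting N_2 = 812 - 1.4N_1 into the first: N_1(1 - 1.51·1.4) = 597 - 1.51·812.
So N_1* = -629/-1.11 = 565, and then N_2* = 812 - 1.4·565 = 21.4.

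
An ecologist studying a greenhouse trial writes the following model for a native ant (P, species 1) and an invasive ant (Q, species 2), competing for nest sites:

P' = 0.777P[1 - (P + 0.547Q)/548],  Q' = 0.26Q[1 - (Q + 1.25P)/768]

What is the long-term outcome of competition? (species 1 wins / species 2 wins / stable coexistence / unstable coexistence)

stable coexistence

Compare the nullcline intercepts: K1/α12 = 548/0.547 = 1000 > K2 = 768; K2/α21 = 768/1.25 = 614 > K1 = 548.
Since both inequalities hold, each species can invade when rare, so the interior equilibrium is stable.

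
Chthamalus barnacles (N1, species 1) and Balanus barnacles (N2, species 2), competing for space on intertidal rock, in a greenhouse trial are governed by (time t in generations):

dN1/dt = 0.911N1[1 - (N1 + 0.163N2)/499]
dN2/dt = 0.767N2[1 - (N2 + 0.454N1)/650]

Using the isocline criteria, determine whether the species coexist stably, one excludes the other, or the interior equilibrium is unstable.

stable coexistence

Compare the nullcline intercepts: K1/α12 = 499/0.163 = 3060 > K2 = 650; K2/α21 = 650/0.454 = 1430 > K1 = 499.
Since both inequalities hold, each species can invade when rare, so the interior equilibrium is stable.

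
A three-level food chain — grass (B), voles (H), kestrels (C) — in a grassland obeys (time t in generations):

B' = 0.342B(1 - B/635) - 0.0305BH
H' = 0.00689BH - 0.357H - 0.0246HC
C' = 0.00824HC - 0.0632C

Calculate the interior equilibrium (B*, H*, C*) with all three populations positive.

From dC/dt = 0: 0.00824H* = 0.0632, so H* = 7.67.
From dB/dt = 0: 0.342(1 - B*/635) = 0.0305·7.67, giving B* = 635·(1 - 0.684) = 201.
From dH/dt = 0: 0.00689·201 - 0.357 = 0.0246C*, so C* = 1.03/0.0246 = 41.7.

B* ≈ 201, H* ≈ 7.67, C* ≈ 41.7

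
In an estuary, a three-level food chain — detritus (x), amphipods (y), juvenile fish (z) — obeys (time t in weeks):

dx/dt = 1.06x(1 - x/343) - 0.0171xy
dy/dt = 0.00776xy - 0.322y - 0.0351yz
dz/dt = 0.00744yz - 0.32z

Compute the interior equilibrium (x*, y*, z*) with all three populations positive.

From dz/dt = 0: 0.00744y* = 0.32, so y* = 43.
From dx/dt = 0: 1.06(1 - x*/343) = 0.0171·43, giving x* = 343·(1 - 0.694) = 105.
From dy/dt = 0: 0.00776·105 - 0.322 = 0.0351z*, so z* = 0.493/0.0351 = 14.

x* ≈ 105, y* ≈ 43, z* ≈ 14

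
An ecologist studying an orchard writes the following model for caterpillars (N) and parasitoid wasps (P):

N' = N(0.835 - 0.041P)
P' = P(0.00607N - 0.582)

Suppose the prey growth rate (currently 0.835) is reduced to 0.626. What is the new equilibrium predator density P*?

At the interior fixed point, setting dN/dt = 0 with N > 0 fixes P* = (prey growth rate)/(NP coefficient) — independent of the other coefficients.
With the change, P* = 0.626/0.041 = 15.3; it falls from 20.4.

P* ≈ 15.3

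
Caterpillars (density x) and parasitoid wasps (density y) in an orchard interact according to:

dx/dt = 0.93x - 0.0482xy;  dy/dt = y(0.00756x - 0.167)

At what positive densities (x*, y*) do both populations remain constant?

Set dy/dt = 0 with y > 0: 0.00756x - 0.167 = 0, so x* = 0.167/0.00756 = 22.1.
Set dx/dt = 0 with x > 0: 0.93 - 0.0482y = 0, so y* = 0.93/0.0482 = 19.3.

x* ≈ 22.1, y* ≈ 19.3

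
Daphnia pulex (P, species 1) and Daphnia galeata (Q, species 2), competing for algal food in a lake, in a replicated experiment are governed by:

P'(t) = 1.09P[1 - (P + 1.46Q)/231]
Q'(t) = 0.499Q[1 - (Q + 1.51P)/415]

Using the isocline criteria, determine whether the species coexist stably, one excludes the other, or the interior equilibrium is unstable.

Compare the nullcline intercepts: K1/α12 = 231/1.46 = 158 < K2 = 415; K2/α21 = 415/1.51 = 275 > K1 = 231.
Since the inequalities point opposite ways, species 2 can invade but species 1 cannot.

species 2 excludes species 1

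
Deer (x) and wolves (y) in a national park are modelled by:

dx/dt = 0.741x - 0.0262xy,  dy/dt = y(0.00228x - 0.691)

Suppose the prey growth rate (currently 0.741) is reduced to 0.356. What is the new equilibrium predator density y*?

y* ≈ 13.6

At the interior fixed point, setting dx/dt = 0 with x > 0 fixes y* = (prey growth rate)/(xy coefficient) — independent of the other coefficients.
With the change, y* = 0.356/0.0262 = 13.6; it falls from 28.3.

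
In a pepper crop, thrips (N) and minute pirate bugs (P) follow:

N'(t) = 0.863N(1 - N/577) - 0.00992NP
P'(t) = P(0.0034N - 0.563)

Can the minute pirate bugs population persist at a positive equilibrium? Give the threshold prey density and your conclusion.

Threshold N = 166; K > 166, so yes, the predator persists.

The predator equation gives dP/dt > 0 only when N > 0.563/0.0034 = 166.
Without the predator, N → K = 577. Since 577 > 166, the predator can invade and persist.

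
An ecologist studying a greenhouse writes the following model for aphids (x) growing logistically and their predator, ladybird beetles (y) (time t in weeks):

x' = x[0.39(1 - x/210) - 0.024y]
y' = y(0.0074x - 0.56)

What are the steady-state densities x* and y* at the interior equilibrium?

x* ≈ 75.7, y* ≈ 10.4

From dy/dt = 0 with y > 0: 0.0074x* = 0.56, so x* = 75.7.
Substitute into dx/dt = 0: 0.39(1 - 75.7/210) = 0.024y*.
The bracket is 0.64, giving y* = 0.249/0.024 = 10.4.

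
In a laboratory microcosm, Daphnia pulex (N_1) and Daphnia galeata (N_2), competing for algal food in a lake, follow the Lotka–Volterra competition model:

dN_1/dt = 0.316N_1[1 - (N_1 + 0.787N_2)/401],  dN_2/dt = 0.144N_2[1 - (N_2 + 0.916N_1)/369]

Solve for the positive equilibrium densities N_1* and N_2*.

Setting both brackets to zero gives the nullclines N_1 + 0.787N_2 = 401 and 0.916N_1 + N_2 = 369.
Substituting N_2 = 369 - 0.916N_1 into the first: N_1(1 - 0.787·0.916) = 401 - 0.787·369.
So N_1* = 111/0.279 = 396, and then N_2* = 369 - 0.916·396 = 6.03.

N_1* ≈ 396, N_2* ≈ 6.03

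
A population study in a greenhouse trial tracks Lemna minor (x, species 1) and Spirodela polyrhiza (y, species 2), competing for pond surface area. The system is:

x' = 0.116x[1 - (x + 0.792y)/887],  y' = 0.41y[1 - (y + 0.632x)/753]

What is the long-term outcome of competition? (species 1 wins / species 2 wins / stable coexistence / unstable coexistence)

Compare the nullcline intercepts: K1/α12 = 887/0.792 = 1120 > K2 = 753; K2/α21 = 753/0.632 = 1190 > K1 = 887.
Since both inequalities hold, each species can invade when rare, so the interior equilibrium is stable.

stable coexistence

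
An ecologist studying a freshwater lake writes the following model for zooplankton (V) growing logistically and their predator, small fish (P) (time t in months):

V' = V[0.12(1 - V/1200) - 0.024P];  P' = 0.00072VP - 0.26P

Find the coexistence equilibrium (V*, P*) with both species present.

V* ≈ 361, P* ≈ 3.5

From dP/dt = 0 with P > 0: 0.00072V* = 0.26, so V* = 361.
Substitute into dV/dt = 0: 0.12(1 - 361/1200) = 0.024P*.
The bracket is 0.699, giving P* = 0.0839/0.024 = 3.5.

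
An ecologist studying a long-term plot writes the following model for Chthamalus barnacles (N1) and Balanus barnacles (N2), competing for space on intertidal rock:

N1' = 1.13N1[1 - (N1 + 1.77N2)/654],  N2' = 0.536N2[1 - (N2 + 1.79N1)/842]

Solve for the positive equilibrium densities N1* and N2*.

N1* ≈ 386, N2* ≈ 152

Setting both brackets to zero gives the nullclines N1 + 1.77N2 = 654 and 1.79N1 + N2 = 842.
Substituting N2 = 842 - 1.79N1 into the first: N1(1 - 1.77·1.79) = 654 - 1.77·842.
So N1* = -836/-2.17 = 386, and then N2* = 842 - 1.79·386 = 152.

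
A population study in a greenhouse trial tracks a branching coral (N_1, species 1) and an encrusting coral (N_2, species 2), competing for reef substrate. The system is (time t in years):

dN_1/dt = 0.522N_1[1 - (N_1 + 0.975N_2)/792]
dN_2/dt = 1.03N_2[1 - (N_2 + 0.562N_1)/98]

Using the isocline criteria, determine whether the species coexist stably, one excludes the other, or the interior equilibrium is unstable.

Compare the nullcline intercepts: K1/α12 = 792/0.975 = 812 > K2 = 98; K2/α21 = 98/0.562 = 174 < K1 = 792.
Since the inequalities point opposite ways, species 1 can invade but species 2 cannot.

species 1 excludes species 2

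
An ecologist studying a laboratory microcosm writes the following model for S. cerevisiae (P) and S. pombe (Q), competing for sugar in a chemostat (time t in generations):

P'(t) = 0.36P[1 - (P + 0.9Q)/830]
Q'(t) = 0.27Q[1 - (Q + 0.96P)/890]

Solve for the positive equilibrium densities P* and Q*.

Setting both brackets to zero gives the nullclines P + 0.9Q = 830 and 0.96P + Q = 890.
Substituting Q = 890 - 0.96P into the first: P(1 - 0.9·0.96) = 830 - 0.9·890.
So P* = 29/0.136 = 213, and then Q* = 890 - 0.96·213 = 685.

P* ≈ 213, Q* ≈ 685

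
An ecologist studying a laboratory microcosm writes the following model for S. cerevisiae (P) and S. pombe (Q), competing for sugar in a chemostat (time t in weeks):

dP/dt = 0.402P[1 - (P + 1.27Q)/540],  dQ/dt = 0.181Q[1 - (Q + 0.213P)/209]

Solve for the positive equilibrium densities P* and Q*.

P* ≈ 376, Q* ≈ 129

Setting both brackets to zero gives the nullclines P + 1.27Q = 540 and 0.213P + Q = 209.
Substituting Q = 209 - 0.213P into the first: P(1 - 1.27·0.213) = 540 - 1.27·209.
So P* = 275/0.729 = 376, and then Q* = 209 - 0.213·376 = 129.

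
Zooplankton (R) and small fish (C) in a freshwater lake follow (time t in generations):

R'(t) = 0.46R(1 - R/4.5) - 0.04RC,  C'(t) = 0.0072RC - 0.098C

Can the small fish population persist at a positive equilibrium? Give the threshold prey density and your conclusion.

The predator equation gives dC/dt > 0 only when R > 0.098/0.0072 = 13.6.
Without the predator, R → K = 4.5. Since 4.5 < 13.6, the predator cannot invade.

Threshold R = 13.6; K < 13.6, so no, the predator goes extinct.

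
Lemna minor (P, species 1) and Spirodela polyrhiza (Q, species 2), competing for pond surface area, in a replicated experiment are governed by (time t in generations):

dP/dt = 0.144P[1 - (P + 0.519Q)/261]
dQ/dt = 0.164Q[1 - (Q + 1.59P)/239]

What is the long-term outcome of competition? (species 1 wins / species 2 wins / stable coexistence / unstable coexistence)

species 1 excludes species 2

Compare the nullcline intercepts: K1/α12 = 261/0.519 = 503 > K2 = 239; K2/α21 = 239/1.59 = 150 < K1 = 261.
Since the inequalities point opposite ways, species 1 can invade but species 2 cannot.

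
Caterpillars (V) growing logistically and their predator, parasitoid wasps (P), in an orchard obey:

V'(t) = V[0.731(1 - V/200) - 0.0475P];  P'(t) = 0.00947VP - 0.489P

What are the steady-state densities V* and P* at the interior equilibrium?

From dP/dt = 0 with P > 0: 0.00947V* = 0.489, so V* = 51.6.
Substitute into dV/dt = 0: 0.731(1 - 51.6/200) = 0.0475P*.
The bracket is 0.742, giving P* = 0.542/0.0475 = 11.4.

V* ≈ 51.6, P* ≈ 11.4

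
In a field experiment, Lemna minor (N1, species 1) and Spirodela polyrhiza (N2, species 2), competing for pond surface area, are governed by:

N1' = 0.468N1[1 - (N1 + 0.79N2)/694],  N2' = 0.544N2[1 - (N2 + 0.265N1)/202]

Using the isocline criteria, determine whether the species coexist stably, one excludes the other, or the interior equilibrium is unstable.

Compare the nullcline intercepts: K1/α12 = 694/0.79 = 878 > K2 = 202; K2/α21 = 202/0.265 = 762 > K1 = 694.
Since both inequalities hold, each species can invade when rare, so the interior equilibrium is stable.

stable coexistence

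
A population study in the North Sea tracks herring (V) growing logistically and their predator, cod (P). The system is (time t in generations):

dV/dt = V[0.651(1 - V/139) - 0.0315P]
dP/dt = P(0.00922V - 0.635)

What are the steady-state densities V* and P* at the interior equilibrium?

V* ≈ 68.9, P* ≈ 10.4

From dP/dt = 0 with P > 0: 0.00922V* = 0.635, so V* = 68.9.
Substitute into dV/dt = 0: 0.651(1 - 68.9/139) = 0.0315P*.
The bracket is 0.505, giving P* = 0.328/0.0315 = 10.4.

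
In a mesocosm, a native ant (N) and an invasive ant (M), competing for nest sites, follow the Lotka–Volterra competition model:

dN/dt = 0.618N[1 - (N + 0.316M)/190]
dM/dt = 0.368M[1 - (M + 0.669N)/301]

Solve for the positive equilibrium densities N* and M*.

Setting both brackets to zero gives the nullclines N + 0.316M = 190 and 0.669N + M = 301.
Substituting M = 301 - 0.669N into the first: N(1 - 0.316·0.669) = 190 - 0.316·301.
So N* = 94.9/0.789 = 120, and then M* = 301 - 0.669·120 = 221.

N* ≈ 120, M* ≈ 221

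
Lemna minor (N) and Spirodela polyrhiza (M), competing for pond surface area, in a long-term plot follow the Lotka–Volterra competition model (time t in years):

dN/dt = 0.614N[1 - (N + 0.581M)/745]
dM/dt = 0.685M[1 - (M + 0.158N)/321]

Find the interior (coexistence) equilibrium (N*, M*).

N* ≈ 615, M* ≈ 224

Setting both brackets to zero gives the nullclines N + 0.581M = 745 and 0.158N + M = 321.
Substituting M = 321 - 0.158N into the first: N(1 - 0.581·0.158) = 745 - 0.581·321.
So N* = 558/0.908 = 615, and then M* = 321 - 0.158·615 = 224.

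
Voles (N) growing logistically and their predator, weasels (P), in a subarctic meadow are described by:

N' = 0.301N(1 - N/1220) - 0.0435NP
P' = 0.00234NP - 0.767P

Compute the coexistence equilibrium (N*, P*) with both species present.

N* ≈ 328, P* ≈ 5.06

From dP/dt = 0 with P > 0: 0.00234N* = 0.767, so N* = 328.
Substitute into dN/dt = 0: 0.301(1 - 328/1220) = 0.0435P*.
The bracket is 0.731, giving P* = 0.22/0.0435 = 5.06.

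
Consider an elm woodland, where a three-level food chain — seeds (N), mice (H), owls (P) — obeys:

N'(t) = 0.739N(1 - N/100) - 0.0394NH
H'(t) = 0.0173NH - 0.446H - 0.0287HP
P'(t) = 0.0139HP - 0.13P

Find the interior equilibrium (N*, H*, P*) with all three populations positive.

N* ≈ 50.1, H* ≈ 9.35, P* ≈ 14.7

From dP/dt = 0: 0.0139H* = 0.13, so H* = 9.35.
From dN/dt = 0: 0.739(1 - N*/100) = 0.0394·9.35, giving N* = 100·(1 - 0.499) = 50.1.
From dH/dt = 0: 0.0173·50.1 - 0.446 = 0.0287P*, so P* = 0.421/0.0287 = 14.7.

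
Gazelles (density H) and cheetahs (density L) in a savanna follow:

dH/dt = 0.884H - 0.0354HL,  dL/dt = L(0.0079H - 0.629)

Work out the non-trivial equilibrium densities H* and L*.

H* ≈ 79.6, L* ≈ 25

Set dL/dt = 0 with L > 0: 0.0079H - 0.629 = 0, so H* = 0.629/0.0079 = 79.6.
Set dH/dt = 0 with H > 0: 0.884 - 0.0354L = 0, so L* = 0.884/0.0354 = 25.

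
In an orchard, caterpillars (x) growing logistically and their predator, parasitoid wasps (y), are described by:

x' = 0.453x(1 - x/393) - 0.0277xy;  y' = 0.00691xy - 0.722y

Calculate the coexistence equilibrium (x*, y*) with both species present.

From dy/dt = 0 with y > 0: 0.00691x* = 0.722, so x* = 104.
Substitute into dx/dt = 0: 0.453(1 - 104/393) = 0.0277y*.
The bracket is 0.734, giving y* = 0.333/0.0277 = 12.

x* ≈ 104, y* ≈ 12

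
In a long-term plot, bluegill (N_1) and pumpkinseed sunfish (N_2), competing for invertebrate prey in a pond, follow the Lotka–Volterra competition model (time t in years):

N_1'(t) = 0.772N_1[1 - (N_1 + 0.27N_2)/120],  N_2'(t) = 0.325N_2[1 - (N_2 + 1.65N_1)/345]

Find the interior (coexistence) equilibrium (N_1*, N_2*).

N_1* ≈ 48.4, N_2* ≈ 265

Setting both brackets to zero gives the nullclines N_1 + 0.27N_2 = 120 and 1.65N_1 + N_2 = 345.
Substituting N_2 = 345 - 1.65N_1 into the first: N_1(1 - 0.27·1.65) = 120 - 0.27·345.
So N_1* = 26.8/0.554 = 48.4, and then N_2* = 345 - 1.65·48.4 = 265.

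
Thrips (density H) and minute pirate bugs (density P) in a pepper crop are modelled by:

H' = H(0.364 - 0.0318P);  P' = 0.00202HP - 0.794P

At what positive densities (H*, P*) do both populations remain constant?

H* ≈ 393, P* ≈ 11.4

Set dP/dt = 0 with P > 0: 0.00202H - 0.794 = 0, so H* = 0.794/0.00202 = 393.
Set dH/dt = 0 with H > 0: 0.364 - 0.0318P = 0, so P* = 0.364/0.0318 = 11.4.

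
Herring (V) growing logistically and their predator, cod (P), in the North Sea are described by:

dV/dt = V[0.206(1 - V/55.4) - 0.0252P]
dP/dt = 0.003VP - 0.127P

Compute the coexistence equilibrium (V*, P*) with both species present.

V* ≈ 42.3, P* ≈ 1.93

From dP/dt = 0 with P > 0: 0.003V* = 0.127, so V* = 42.3.
Substitute into dV/dt = 0: 0.206(1 - 42.3/55.4) = 0.0252P*.
The bracket is 0.236, giving P* = 0.0486/0.0252 = 1.93.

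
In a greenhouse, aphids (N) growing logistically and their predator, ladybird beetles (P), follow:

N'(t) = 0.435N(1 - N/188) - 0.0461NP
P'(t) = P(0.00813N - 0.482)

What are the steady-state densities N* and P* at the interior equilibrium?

N* ≈ 59.3, P* ≈ 6.46

From dP/dt = 0 with P > 0: 0.00813N* = 0.482, so N* = 59.3.
Substitute into dN/dt = 0: 0.435(1 - 59.3/188) = 0.0461P*.
The bracket is 0.685, giving P* = 0.298/0.0461 = 6.46.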